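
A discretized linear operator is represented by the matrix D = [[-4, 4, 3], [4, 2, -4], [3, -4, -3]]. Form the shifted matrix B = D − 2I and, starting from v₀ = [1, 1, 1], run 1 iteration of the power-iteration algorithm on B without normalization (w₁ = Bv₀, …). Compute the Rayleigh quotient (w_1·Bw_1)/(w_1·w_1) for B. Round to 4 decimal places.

B = D − 2I has rows (-6, 4, 3); (4, 0, -4); (3, -4, -5)
w1 = Bv₀ = (1, 0, -6)
Bw1 = (-24, 28, 33)
w1·Bw1 = -222; w1·w1 = 37; μ ≈ -222/37 = -6.0000

μ ≈ -6.0000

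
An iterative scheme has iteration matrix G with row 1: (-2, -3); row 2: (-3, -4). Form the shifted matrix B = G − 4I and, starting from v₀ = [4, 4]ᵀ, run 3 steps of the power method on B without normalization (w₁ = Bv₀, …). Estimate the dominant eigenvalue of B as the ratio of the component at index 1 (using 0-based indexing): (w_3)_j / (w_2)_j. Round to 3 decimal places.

μ ≈ -10.270

B = G − 4I has rows (-6, -3); (-3, -8)
w1 = Bv₀ = (-36, -44)
w2 = Bw1 = (348, 460)
w3 = Bw2 = (-3468, -4724)
Ratio: -4724/460 = -10.270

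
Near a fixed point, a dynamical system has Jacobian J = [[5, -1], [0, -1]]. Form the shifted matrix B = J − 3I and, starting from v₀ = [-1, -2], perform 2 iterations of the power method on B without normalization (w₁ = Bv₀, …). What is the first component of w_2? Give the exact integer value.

B = J − 3I has rows (2, -1); (0, -4)
w1 = Bv₀ = (0, 8)
w2 = Bw1 = (-8, -32)
Requested component of w2: -8

-8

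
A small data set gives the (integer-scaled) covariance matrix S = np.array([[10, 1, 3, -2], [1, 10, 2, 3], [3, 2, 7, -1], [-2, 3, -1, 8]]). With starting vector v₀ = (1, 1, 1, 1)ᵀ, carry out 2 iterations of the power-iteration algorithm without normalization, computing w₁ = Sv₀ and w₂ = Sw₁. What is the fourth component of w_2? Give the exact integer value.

w1 = Sv₀ = (10·1 + 1·1 + 3·1 + (-2)·1; 1·1 + 10·1 + 2·1 + 3·1; 3·1 + 2·1 + 7·1 + (-1)·1; (-2)·1 + 3·1 + (-1)·1 + 8·1) = (12, 16, 11, 8)
w2 = Sw1 = (10·12 + 1·16 + 3·11 + (-2)·8; 1·12 + 10·16 + 2·11 + 3·8; 3·12 + 2·16 + 7·11 + (-1)·8; (-2)·12 + 3·16 + (-1)·11 + 8·8) = (153, 218, 137, 77)
The requested component of w2 is 77.

77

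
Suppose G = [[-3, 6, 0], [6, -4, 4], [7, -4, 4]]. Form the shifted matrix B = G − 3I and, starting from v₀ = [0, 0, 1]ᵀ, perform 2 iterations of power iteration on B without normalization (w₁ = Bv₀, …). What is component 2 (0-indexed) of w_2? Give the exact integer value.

B = G − 3I has rows (-6, 6, 0); (6, -7, 4); (7, -4, 1)
w1 = Bv₀ = ((-6)·0 + 6·0 + 0·1; 6·0 + (-7)·0 + 4·1; 7·0 + (-4)·0 + 1·1) = (0, 4, 1)
w2 = Bw1 = ((-6)·0 + 6·4 + 0·1; 6·0 + (-7)·4 + 4·1; 7·0 + (-4)·4 + 1·1) = (24, -24, -15)
Requested component of w2: -15

-15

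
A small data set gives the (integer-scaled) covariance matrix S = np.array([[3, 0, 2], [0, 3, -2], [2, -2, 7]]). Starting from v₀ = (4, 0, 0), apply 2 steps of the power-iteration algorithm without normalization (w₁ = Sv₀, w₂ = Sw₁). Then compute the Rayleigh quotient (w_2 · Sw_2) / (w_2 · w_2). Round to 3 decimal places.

w1 = Sv₀ = (3·4 + 0·0 + 2·0; 0·4 + 3·0 + (-2)·0; 2·4 + (-2)·0 + 7·0) = (12, 0, 8)
w2 = Sw1 = (3·12 + 0·0 + 2·8; 0·12 + 3·0 + (-2)·8; 2·12 + (-2)·0 + 7·8) = (52, -16, 80)
Sw2 = (316, -208, 696)
w2·Sw2 = 52·316 + (-16)·(-208) + 80·696 = 75440; w2·w2 = 52·52 + (-16)·(-16) + 80·80 = 9360
λ ≈ 75440/9360 = 8.060

8.060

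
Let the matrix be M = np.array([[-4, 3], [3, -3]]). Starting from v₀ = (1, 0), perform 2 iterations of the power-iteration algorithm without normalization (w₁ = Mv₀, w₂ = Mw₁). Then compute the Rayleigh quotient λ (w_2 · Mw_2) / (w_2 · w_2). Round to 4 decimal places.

-6.5413

w1 = Mv₀ = ((-4)·1 + 3·0; 3·1 + (-3)·0) = (-4, 3)
w2 = Mw1 = ((-4)·(-4) + 3·3; 3·(-4) + (-3)·3) = (25, -21)
Mw2 = (-163, 138)
w2·Mw2 = 25·(-163) + (-21)·138 = -6973; w2·w2 = 25·25 + (-21)·(-21) = 1066
λ ≈ -6973/1066 = -6.5413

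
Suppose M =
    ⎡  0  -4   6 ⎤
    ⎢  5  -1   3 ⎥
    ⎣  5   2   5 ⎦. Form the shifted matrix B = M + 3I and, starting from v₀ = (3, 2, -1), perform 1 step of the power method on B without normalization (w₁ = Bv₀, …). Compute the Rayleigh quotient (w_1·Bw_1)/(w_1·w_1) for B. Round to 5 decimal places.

4.35323

B = M + 3I has rows (3, -4, 6); (5, 2, 3); (5, 2, 8)
w1 = Bv₀ = (3·3 + (-4)·2 + 6·(-1); 5·3 + 2·2 + 3·(-1); 5·3 + 2·2 + 8·(-1)) = (-5, 16, 11)
Bw1 = (-13, 40, 95)
w1·Bw1 = 1750; w1·w1 = 402; μ ≈ 1750/402 = 4.35323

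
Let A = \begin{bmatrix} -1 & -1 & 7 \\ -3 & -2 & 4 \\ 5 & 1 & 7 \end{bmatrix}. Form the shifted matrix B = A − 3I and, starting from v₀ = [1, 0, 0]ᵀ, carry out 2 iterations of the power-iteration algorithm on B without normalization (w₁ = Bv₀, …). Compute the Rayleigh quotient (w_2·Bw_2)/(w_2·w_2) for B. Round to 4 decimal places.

B = A − 3I has rows (-4, -1, 7); (-3, -5, 4); (5, 1, 4)
w1 = Bv₀ = (-4, -3, 5)
w2 = Bw1 = (54, 47, -3)
Bw2 = (-284, -409, 305)
w2·Bw2 = -35474; w2·w2 = 5134; μ ≈ -35474/5134 = -6.9096

μ ≈ -6.9096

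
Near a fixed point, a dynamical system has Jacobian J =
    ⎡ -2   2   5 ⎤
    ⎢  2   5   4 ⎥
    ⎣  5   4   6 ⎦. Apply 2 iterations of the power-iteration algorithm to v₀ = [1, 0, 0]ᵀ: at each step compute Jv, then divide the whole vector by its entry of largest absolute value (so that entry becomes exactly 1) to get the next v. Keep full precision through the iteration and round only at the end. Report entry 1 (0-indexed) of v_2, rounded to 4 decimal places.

0.7879

Jv0 = (-2.00000, 2.00000, 5.00000); divide by 5.00000 → v1 = (-0.40000, 0.40000, 1.00000)
Jv1 = (6.60000, 5.20000, 5.60000); divide by 6.60000 → v2 = (1.00000, 0.78788, 0.84848)
Requested entry of v2: 26/33 = 0.7879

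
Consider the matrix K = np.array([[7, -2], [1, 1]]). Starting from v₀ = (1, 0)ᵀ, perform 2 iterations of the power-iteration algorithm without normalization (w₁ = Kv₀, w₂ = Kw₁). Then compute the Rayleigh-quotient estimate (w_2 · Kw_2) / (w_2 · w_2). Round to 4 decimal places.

w1 = Kv₀ = (7, 1)
w2 = Kw1 = (47, 8)
Kw2 = (313, 55)
w2·Kw2 = 47·313 + 8·55 = 15151; w2·w2 = 47·47 + 8·8 = 2273
λ ≈ 15151/2273 = 6.6656

6.6656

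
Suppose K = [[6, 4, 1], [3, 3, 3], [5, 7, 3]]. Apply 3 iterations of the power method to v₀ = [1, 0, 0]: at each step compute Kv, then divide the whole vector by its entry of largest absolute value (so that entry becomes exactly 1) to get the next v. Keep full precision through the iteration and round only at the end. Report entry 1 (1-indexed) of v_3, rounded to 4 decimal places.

0.7292

Kv0 = (6.00000, 3.00000, 5.00000); divide by 6.00000 → v1 = (1.00000, 0.50000, 0.83333)
Kv1 = (8.83333, 7.00000, 11.00000); divide by 11.00000 → v2 = (0.80303, 0.63636, 1.00000)
Kv2 = (8.36364, 7.31818, 11.46970); divide by 11.46970 → v3 = (0.72919, 0.63804, 1.00000)
Requested entry of v3: 552/757 = 0.7292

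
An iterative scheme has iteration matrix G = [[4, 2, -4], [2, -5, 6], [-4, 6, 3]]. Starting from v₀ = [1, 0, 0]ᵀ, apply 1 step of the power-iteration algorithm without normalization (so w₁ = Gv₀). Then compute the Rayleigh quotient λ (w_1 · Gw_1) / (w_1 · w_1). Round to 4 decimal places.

w1 = Gv₀ = (4·1 + 2·0 + (-4)·0; 2·1 + (-5)·0 + 6·0; (-4)·1 + 6·0 + 3·0) = (4, 2, -4)
Gw1 = (36, -26, -16)
w1·Gw1 = 4·36 + 2·(-26) + (-4)·(-16) = 156; w1·w1 = 4·4 + 2·2 + (-4)·(-4) = 36
λ ≈ 156/36 = 4.3333

λ ≈ 4.3333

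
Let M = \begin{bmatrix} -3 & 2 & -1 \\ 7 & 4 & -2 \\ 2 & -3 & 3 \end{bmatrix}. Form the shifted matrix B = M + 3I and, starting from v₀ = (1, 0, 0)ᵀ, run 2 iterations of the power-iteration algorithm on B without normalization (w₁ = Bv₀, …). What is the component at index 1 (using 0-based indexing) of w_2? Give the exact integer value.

45

B = M + 3I has rows (0, 2, -1); (7, 7, -2); (2, -3, 6)
w1 = Bv₀ = (0·1 + 2·0 + (-1)·0; 7·1 + 7·0 + (-2)·0; 2·1 + (-3)·0 + 6·0) = (0, 7, 2)
w2 = Bw1 = (0·0 + 2·7 + (-1)·2; 7·0 + 7·7 + (-2)·2; 2·0 + (-3)·7 + 6·2) = (12, 45, -9)
Requested component of w2: 45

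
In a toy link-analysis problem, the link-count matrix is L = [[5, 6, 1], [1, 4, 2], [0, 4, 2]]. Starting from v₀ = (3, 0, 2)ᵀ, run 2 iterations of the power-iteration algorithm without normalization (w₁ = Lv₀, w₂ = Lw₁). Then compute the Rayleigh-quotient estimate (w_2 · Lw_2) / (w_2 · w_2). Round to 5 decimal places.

w1 = Lv₀ = (17, 7, 4)
w2 = Lw1 = (131, 53, 36)
Lw2 = (1009, 415, 284)
w2·Lw2 = 131·1009 + 53·415 + 36·284 = 164398; w2·w2 = 131·131 + 53·53 + 36·36 = 21266
λ ≈ 164398/21266 = 7.73056

7.73056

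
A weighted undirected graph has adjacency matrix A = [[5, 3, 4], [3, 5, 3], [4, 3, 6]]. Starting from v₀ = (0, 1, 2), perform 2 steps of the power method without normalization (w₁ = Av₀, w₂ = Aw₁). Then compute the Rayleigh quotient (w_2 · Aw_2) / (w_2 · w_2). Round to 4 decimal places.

w1 = Av₀ = (5·0 + 3·1 + 4·2; 3·0 + 5·1 + 3·2; 4·0 + 3·1 + 6·2) = (11, 11, 15)
w2 = Aw1 = (5·11 + 3·11 + 4·15; 3·11 + 5·11 + 3·15; 4·11 + 3·11 + 6·15) = (148, 133, 167)
Aw2 = (1807, 1610, 1993)
w2·Aw2 = 148·1807 + 133·1610 + 167·1993 = 814397; w2·w2 = 148·148 + 133·133 + 167·167 = 67482
λ ≈ 814397/67482 = 12.0684

λ ≈ 12.0684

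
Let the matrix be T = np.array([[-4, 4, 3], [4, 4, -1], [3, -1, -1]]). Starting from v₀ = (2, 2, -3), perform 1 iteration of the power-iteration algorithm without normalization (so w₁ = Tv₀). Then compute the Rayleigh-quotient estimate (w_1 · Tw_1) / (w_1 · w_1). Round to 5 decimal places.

λ ≈ -1.91650

w1 = Tv₀ = ((-4)·2 + 4·2 + 3·(-3); 4·2 + 4·2 + (-1)·(-3); 3·2 + (-1)·2 + (-1)·(-3)) = (-9, 19, 7)
Tw1 = (133, 33, -53)
w1·Tw1 = (-9)·133 + 19·33 + 7·(-53) = -941; w1·w1 = (-9)·(-9) + 19·19 + 7·7 = 491
λ ≈ -941/491 = -1.91650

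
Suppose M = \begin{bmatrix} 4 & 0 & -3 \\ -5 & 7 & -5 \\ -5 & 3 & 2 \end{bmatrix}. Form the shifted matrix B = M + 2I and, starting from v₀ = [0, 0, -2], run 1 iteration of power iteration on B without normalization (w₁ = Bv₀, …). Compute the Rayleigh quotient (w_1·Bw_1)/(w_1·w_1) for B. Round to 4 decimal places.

B = M + 2I has rows (6, 0, -3); (-5, 9, -5); (-5, 3, 4)
w1 = Bv₀ = (6·0 + 0·0 + (-3)·(-2); (-5)·0 + 9·0 + (-5)·(-2); (-5)·0 + 3·0 + 4·(-2)) = (6, 10, -8)
Bw1 = (60, 100, -32)
w1·Bw1 = 1616; w1·w1 = 200; μ ≈ 1616/200 = 8.0800

μ ≈ 8.0800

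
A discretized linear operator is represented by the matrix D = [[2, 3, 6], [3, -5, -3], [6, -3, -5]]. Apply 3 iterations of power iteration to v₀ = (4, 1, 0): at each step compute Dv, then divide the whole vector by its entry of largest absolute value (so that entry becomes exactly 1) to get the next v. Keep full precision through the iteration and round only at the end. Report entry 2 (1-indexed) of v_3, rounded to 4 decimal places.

Dv0 = (11.00000, 7.00000, 21.00000); divide by 21.00000 → v1 = (0.52381, 0.33333, 1.00000)
Dv1 = (8.04762, -3.09524, -2.85714); divide by 8.04762 → v2 = (1.00000, -0.38462, -0.35503)
Dv2 = (-1.28402, 5.98817, 8.92899); divide by 8.92899 → v3 = (-0.14380, 0.67064, 1.00000)
Requested entry of v3: 1012/1509 = 0.6706

0.6706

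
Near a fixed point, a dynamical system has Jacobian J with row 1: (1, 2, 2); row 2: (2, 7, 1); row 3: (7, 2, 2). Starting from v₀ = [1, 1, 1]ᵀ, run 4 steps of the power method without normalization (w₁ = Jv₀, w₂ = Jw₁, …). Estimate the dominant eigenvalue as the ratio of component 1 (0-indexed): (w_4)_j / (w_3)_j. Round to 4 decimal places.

8.7710

w1 = Jv₀ = (1·1 + 2·1 + 2·1; 2·1 + 7·1 + 1·1; 7·1 + 2·1 + 2·1) = (5, 10, 11)
w2 = Jw1 = (1·5 + 2·10 + 2·11; 2·5 + 7·10 + 1·11; 7·5 + 2·10 + 2·11) = (47, 91, 77)
w3 = Jw2 = (383, 808, 665)
w4 = Jw3 = (3329, 7087, 5627)
Ratio at component: 7087 / 808 = 8.7710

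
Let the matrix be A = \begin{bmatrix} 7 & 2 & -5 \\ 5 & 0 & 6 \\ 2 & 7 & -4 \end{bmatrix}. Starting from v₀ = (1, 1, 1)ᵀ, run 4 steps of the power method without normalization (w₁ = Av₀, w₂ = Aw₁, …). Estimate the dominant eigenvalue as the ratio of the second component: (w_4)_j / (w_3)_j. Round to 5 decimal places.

w1 = Av₀ = (4, 11, 5)
w2 = Aw1 = (25, 50, 65)
w3 = Aw2 = (-50, 515, 140)
w4 = Aw3 = (-20, 590, 2945)
Ratio at component: 590 / 515 = 1.14563

λ ≈ 1.14563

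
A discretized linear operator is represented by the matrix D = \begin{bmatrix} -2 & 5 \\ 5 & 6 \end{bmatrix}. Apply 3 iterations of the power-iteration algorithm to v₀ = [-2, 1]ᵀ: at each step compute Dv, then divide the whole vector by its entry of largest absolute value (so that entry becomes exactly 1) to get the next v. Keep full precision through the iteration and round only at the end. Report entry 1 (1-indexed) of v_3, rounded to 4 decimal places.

Dv0 = (9.00000, -4.00000); divide by 9.00000 → v1 = (1.00000, -0.44444)
Dv1 = (-4.22222, 2.33333); divide by -4.22222 → v2 = (1.00000, -0.55263)
Dv2 = (-4.76316, 1.68421); divide by -4.76316 → v3 = (1.00000, -0.35359)
Requested entry of v3: 181/181 = 1.0000

1.0000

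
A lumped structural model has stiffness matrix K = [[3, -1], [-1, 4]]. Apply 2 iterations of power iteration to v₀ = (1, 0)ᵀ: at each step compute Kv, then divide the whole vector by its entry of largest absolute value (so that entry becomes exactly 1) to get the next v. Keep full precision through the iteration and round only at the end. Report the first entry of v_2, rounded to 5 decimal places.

1.00000

Kv0 = (3.000000, -1.000000); divide by 3.000000 → v1 = (1.000000, -0.333333)
Kv1 = (3.333333, -2.333333); divide by 3.333333 → v2 = (1.000000, -0.700000)
Requested entry of v2: 10/10 = 1.00000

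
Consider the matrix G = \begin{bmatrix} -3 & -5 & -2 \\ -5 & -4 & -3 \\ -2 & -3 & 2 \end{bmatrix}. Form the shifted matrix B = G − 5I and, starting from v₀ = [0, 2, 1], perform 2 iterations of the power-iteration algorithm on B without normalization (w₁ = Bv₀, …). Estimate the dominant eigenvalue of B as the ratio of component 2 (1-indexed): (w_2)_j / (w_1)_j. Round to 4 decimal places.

-13.1429

B = G − 5I has rows (-8, -5, -2); (-5, -9, -3); (-2, -3, -3)
w1 = Bv₀ = ((-8)·0 + (-5)·2 + (-2)·1; (-5)·0 + (-9)·2 + (-3)·1; (-2)·0 + (-3)·2 + (-3)·1) = (-12, -21, -9)
w2 = Bw1 = ((-8)·(-12) + (-5)·(-21) + (-2)·(-9); (-5)·(-12) + (-9)·(-21) + (-3)·(-9); (-2)·(-12) + (-3)·(-21) + (-3)·(-9)) = (219, 276, 114)
Ratio: 276/-21 = -13.1429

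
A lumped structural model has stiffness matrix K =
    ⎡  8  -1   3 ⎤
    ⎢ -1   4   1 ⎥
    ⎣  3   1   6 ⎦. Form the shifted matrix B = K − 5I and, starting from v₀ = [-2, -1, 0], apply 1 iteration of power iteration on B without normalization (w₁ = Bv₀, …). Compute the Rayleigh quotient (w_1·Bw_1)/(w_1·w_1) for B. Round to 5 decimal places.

B = K − 5I has rows (3, -1, 3); (-1, -1, 1); (3, 1, 1)
w1 = Bv₀ = (-5, 3, -7)
Bw1 = (-39, -5, -19)
w1·Bw1 = 313; w1·w1 = 83; μ ≈ 313/83 = 3.77108

3.77108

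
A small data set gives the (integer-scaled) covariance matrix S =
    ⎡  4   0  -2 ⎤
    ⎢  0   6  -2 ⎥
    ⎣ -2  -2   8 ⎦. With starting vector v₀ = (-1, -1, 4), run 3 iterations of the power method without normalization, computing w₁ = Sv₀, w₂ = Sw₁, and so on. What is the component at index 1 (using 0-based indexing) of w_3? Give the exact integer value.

w1 = Sv₀ = (4·(-1) + 0·(-1) + (-2)·4; 0·(-1) + 6·(-1) + (-2)·4; (-2)·(-1) + (-2)·(-1) + 8·4) = (-12, -14, 36)
w2 = Sw1 = (4·(-12) + 0·(-14) + (-2)·36; 0·(-12) + 6·(-14) + (-2)·36; (-2)·(-12) + (-2)·(-14) + 8·36) = (-120, -156, 340)
w3 = Sw2 = (-1160, -1616, 3272)
The requested component of w3 is -1616.

-1616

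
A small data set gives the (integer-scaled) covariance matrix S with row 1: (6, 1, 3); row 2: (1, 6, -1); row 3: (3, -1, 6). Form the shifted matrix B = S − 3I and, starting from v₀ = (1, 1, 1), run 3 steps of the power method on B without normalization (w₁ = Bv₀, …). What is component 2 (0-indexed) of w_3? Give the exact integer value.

205

B = S − 3I has rows (3, 1, 3); (1, 3, -1); (3, -1, 3)
w1 = Bv₀ = (3·1 + 1·1 + 3·1; 1·1 + 3·1 + (-1)·1; 3·1 + (-1)·1 + 3·1) = (7, 3, 5)
w2 = Bw1 = (3·7 + 1·3 + 3·5; 1·7 + 3·3 + (-1)·5; 3·7 + (-1)·3 + 3·5) = (39, 11, 33)
w3 = Bw2 = (227, 39, 205)
Requested component of w3: 205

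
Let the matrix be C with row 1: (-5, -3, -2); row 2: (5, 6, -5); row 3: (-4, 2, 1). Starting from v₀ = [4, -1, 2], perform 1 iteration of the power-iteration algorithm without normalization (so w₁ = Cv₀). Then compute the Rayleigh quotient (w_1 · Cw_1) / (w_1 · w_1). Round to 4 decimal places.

-5.3927

w1 = Cv₀ = ((-5)·4 + (-3)·(-1) + (-2)·2; 5·4 + 6·(-1) + (-5)·2; (-4)·4 + 2·(-1) + 1·2) = (-21, 4, -16)
Cw1 = (125, -1, 76)
w1·Cw1 = (-21)·125 + 4·(-1) + (-16)·76 = -3845; w1·w1 = (-21)·(-21) + 4·4 + (-16)·(-16) = 713
λ ≈ -3845/713 = -5.3927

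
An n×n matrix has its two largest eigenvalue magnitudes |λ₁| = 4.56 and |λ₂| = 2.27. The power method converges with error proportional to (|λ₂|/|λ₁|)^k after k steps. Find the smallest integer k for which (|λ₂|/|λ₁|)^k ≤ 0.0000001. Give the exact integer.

24

|λ₂/λ₁| = 2.27/4.56 = 0.49781
Need k ≥ ln(0.0000001) / ln(0.49781) = -16.1181 / -0.6975 ≈ 23.107
Smallest integer k satisfying the bound: 24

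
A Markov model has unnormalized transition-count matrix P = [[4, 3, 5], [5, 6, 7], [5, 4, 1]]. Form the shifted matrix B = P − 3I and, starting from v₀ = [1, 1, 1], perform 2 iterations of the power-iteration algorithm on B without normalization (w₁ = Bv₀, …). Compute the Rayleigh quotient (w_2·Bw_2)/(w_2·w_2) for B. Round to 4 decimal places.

B = P − 3I has rows (1, 3, 5); (5, 3, 7); (5, 4, -2)
w1 = Bv₀ = (9, 15, 7)
w2 = Bw1 = (89, 139, 91)
Bw2 = (961, 1499, 819)
w2·Bw2 = 368419; w2·w2 = 35523; μ ≈ 368419/35523 = 10.3713

10.3713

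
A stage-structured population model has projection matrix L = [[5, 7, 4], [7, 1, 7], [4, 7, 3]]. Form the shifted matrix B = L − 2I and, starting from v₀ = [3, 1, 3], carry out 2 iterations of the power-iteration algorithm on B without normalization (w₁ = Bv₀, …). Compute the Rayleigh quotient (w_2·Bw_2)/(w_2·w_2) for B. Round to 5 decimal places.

μ ≈ 12.54977

B = L − 2I has rows (3, 7, 4); (7, -1, 7); (4, 7, 1)
w1 = Bv₀ = (3·3 + 7·1 + 4·3; 7·3 + (-1)·1 + 7·3; 4·3 + 7·1 + 1·3) = (28, 41, 22)
w2 = Bw1 = (3·28 + 7·41 + 4·22; 7·28 + (-1)·41 + 7·22; 4·28 + 7·41 + 1·22) = (459, 309, 421)
Bw2 = (5224, 5851, 4420)
w2·Bw2 = 6066595; w2·w2 = 483403; μ ≈ 6066595/483403 = 12.54977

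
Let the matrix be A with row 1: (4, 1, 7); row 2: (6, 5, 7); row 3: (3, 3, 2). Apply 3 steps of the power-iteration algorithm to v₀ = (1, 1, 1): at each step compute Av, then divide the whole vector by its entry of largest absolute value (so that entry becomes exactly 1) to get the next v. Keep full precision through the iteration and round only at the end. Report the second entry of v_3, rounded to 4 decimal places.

1.0000

Av0 = (12.00000, 18.00000, 8.00000); divide by 18.00000 → v1 = (0.66667, 1.00000, 0.44444)
Av1 = (6.77778, 12.11111, 5.88889); divide by 12.11111 → v2 = (0.55963, 1.00000, 0.48624)
Av2 = (6.64220, 11.76147, 5.65138); divide by 11.76147 → v3 = (0.56474, 1.00000, 0.48050)
Requested entry of v3: 2564/2564 = 1.0000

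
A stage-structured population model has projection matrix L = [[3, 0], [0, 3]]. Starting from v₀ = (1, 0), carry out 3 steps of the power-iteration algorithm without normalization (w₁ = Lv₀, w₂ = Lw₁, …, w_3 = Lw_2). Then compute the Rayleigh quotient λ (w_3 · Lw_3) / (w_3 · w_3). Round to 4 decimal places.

λ ≈ 3.0000

w1 = Lv₀ = (3·1 + 0·0; 0·1 + 3·0) = (3, 0)
w2 = Lw1 = (3·3 + 0·0; 0·3 + 3·0) = (9, 0)
w3 = Lw2 = (27, 0)
Lw3 = (81, 0)
w3·Lw3 = 27·81 + 0·0 = 2187; w3·w3 = 27·27 + 0·0 = 729
λ ≈ 2187/729 = 3.0000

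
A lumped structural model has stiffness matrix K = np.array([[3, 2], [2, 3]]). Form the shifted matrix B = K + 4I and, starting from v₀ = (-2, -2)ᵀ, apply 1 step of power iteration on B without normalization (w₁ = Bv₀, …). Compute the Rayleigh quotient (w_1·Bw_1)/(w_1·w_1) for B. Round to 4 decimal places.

μ ≈ 9.0000

B = K + 4I has rows (7, 2); (2, 7)
w1 = Bv₀ = (-18, -18)
Bw1 = (-162, -162)
w1·Bw1 = 5832; w1·w1 = 648; μ ≈ 5832/648 = 9.0000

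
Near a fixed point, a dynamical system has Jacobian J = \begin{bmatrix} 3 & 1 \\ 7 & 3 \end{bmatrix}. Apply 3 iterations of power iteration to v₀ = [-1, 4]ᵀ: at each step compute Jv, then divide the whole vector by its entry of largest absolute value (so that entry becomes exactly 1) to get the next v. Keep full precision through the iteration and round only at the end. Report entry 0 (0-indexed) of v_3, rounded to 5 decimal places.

0.37705

Jv0 = (1.000000, 5.000000); divide by 5.000000 → v1 = (0.200000, 1.000000)
Jv1 = (1.600000, 4.400000); divide by 4.400000 → v2 = (0.363636, 1.000000)
Jv2 = (2.090909, 5.545455); divide by 5.545455 → v3 = (0.377049, 1.000000)
Requested entry of v3: 46/122 = 0.37705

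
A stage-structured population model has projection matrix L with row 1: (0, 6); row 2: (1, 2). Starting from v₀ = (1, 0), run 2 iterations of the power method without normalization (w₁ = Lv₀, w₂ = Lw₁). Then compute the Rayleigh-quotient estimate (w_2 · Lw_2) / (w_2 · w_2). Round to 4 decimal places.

w1 = Lv₀ = (0, 1)
w2 = Lw1 = (6, 2)
Lw2 = (12, 10)
w2·Lw2 = 6·12 + 2·10 = 92; w2·w2 = 6·6 + 2·2 = 40
λ ≈ 92/40 = 2.3000

2.3000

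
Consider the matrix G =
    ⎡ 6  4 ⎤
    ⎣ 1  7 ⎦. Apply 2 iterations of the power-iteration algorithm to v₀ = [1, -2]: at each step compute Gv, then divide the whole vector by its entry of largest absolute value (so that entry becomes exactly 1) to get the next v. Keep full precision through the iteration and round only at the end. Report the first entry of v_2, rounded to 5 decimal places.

Gv0 = (-2.000000, -13.000000); divide by -13.000000 → v1 = (0.153846, 1.000000)
Gv1 = (4.923077, 7.153846); divide by 7.153846 → v2 = (0.688172, 1.000000)
Requested entry of v2: -64/-93 = 0.68817

0.68817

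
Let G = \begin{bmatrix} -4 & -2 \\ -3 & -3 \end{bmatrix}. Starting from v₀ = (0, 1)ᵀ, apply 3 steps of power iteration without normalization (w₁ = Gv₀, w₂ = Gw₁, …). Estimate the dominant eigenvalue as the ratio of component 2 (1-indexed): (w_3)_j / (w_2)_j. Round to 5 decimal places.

w1 = Gv₀ = (-2, -3)
w2 = Gw1 = (14, 15)
w3 = Gw2 = (-86, -87)
Ratio at component: -87 / 15 = -5.80000

λ ≈ -5.80000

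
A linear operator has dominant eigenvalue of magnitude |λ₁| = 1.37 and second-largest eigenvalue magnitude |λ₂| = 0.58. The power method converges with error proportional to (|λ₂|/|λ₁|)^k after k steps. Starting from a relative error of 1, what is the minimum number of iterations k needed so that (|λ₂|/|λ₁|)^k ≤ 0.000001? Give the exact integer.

17

|λ₂/λ₁| = 0.58/1.37 = 0.42336
Need k ≥ ln(0.000001) / ln(0.42336) = -13.8155 / -0.8595 ≈ 16.073
Smallest integer k satisfying the bound: 17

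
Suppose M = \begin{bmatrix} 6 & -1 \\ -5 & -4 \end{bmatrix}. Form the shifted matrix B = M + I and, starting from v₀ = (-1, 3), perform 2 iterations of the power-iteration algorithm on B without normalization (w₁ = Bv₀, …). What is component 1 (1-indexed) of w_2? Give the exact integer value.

-66

B = M + I has rows (7, -1); (-5, -3)
w1 = Bv₀ = (-10, -4)
w2 = Bw1 = (-66, 62)
Requested component of w2: -66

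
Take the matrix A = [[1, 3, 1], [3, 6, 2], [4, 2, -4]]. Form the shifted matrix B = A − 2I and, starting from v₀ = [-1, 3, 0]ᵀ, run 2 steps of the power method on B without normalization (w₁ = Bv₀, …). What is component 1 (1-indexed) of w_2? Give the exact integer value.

19

B = A − 2I has rows (-1, 3, 1); (3, 4, 2); (4, 2, -6)
w1 = Bv₀ = ((-1)·(-1) + 3·3 + 1·0; 3·(-1) + 4·3 + 2·0; 4·(-1) + 2·3 + (-6)·0) = (10, 9, 2)
w2 = Bw1 = ((-1)·10 + 3·9 + 1·2; 3·10 + 4·9 + 2·2; 4·10 + 2·9 + (-6)·2) = (19, 70, 46)
Requested component of w2: 19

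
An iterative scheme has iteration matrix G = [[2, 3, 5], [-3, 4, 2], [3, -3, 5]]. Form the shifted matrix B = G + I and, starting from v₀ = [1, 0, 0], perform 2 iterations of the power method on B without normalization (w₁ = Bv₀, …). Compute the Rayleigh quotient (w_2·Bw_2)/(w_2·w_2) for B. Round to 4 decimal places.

μ ≈ 8.1512

B = G + I has rows (3, 3, 5); (-3, 5, 2); (3, -3, 6)
w1 = Bv₀ = (3·1 + 3·0 + 5·0; (-3)·1 + 5·0 + 2·0; 3·1 + (-3)·0 + 6·0) = (3, -3, 3)
w2 = Bw1 = (3·3 + 3·(-3) + 5·3; (-3)·3 + 5·(-3) + 2·3; 3·3 + (-3)·(-3) + 6·3) = (15, -18, 36)
Bw2 = (171, -63, 315)
w2·Bw2 = 15039; w2·w2 = 1845; μ ≈ 15039/1845 = 8.1512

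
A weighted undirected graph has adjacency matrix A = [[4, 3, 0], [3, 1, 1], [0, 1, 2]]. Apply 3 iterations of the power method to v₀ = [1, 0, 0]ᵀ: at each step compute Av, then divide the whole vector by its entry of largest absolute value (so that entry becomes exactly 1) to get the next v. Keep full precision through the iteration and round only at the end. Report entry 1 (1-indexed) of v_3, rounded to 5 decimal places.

1.00000

Av0 = (4.000000, 3.000000, 0.000000); divide by 4.000000 → v1 = (1.000000, 0.750000, 0.000000)
Av1 = (6.250000, 3.750000, 0.750000); divide by 6.250000 → v2 = (1.000000, 0.600000, 0.120000)
Av2 = (5.800000, 3.720000, 0.840000); divide by 5.800000 → v3 = (1.000000, 0.641379, 0.144828)
Requested entry of v3: 145/145 = 1.00000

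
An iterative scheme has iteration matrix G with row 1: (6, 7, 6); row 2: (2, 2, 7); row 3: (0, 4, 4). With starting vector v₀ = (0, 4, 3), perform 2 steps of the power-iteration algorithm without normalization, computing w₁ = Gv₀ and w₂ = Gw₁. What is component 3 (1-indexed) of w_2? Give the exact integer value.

228

w1 = Gv₀ = (6·0 + 7·4 + 6·3; 2·0 + 2·4 + 7·3; 0·0 + 4·4 + 4·3) = (46, 29, 28)
w2 = Gw1 = (6·46 + 7·29 + 6·28; 2·46 + 2·29 + 7·28; 0·46 + 4·29 + 4·28) = (647, 346, 228)
The requested component of w2 is 228.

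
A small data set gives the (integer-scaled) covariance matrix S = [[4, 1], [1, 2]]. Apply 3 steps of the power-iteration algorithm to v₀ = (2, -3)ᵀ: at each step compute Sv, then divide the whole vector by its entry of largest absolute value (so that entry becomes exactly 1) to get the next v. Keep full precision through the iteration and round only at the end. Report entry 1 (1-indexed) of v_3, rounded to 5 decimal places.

Sv0 = (5.000000, -4.000000); divide by 5.000000 → v1 = (1.000000, -0.800000)
Sv1 = (3.200000, -0.600000); divide by 3.200000 → v2 = (1.000000, -0.187500)
Sv2 = (3.812500, 0.625000); divide by 3.812500 → v3 = (1.000000, 0.163934)
Requested entry of v3: 61/61 = 1.00000

1.00000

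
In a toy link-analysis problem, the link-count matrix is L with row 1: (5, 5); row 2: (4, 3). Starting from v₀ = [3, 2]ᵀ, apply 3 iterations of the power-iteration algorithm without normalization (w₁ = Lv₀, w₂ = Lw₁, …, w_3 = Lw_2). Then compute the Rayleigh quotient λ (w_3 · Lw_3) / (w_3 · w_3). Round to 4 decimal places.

λ ≈ 8.5826

w1 = Lv₀ = (5·3 + 5·2; 4·3 + 3·2) = (25, 18)
w2 = Lw1 = (5·25 + 5·18; 4·25 + 3·18) = (215, 154)
w3 = Lw2 = (1845, 1322)
Lw3 = (15835, 11346)
w3·Lw3 = 1845·15835 + 1322·11346 = 44214987; w3·w3 = 1845·1845 + 1322·1322 = 5151709
λ ≈ 44214987/5151709 = 8.5826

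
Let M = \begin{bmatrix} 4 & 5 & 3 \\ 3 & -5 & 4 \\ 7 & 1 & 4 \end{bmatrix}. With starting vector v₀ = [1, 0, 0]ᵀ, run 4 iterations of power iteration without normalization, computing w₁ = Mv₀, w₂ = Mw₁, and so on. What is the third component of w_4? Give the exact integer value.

6337

w1 = Mv₀ = (4, 3, 7)
w2 = Mw1 = (52, 25, 59)
w3 = Mw2 = (510, 267, 625)
w4 = Mw3 = (5250, 2695, 6337)
The requested component of w4 is 6337.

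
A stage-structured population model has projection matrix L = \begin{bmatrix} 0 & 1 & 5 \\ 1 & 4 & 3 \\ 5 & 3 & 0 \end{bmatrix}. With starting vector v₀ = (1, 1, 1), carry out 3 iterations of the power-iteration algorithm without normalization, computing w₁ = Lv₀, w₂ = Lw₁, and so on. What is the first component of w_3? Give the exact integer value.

332

w1 = Lv₀ = (0·1 + 1·1 + 5·1; 1·1 + 4·1 + 3·1; 5·1 + 3·1 + 0·1) = (6, 8, 8)
w2 = Lw1 = (0·6 + 1·8 + 5·8; 1·6 + 4·8 + 3·8; 5·6 + 3·8 + 0·8) = (48, 62, 54)
w3 = Lw2 = (332, 458, 426)
The requested component of w3 is 332.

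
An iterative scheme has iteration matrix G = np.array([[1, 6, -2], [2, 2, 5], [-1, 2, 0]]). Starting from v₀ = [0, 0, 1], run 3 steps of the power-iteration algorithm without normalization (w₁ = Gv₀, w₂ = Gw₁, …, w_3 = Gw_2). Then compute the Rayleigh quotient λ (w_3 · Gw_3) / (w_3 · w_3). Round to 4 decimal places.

λ ≈ 3.4491

w1 = Gv₀ = (-2, 5, 0)
w2 = Gw1 = (28, 6, 12)
w3 = Gw2 = (40, 128, -16)
Gw3 = (840, 256, 216)
w3·Gw3 = 40·840 + 128·256 + (-16)·216 = 62912; w3·w3 = 40·40 + 128·128 + (-16)·(-16) = 18240
λ ≈ 62912/18240 = 3.4491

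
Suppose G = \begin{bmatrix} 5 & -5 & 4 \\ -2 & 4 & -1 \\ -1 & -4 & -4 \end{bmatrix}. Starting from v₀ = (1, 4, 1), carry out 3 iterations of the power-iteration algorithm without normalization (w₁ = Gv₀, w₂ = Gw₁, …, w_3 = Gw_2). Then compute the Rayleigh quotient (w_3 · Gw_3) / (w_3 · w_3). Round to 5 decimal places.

λ ≈ 8.26896

w1 = Gv₀ = (-11, 13, -21)
w2 = Gw1 = (-204, 95, 43)
w3 = Gw2 = (-1323, 745, -348)
Gw3 = (-11732, 5974, -265)
w3·Gw3 = (-1323)·(-11732) + 745·5974 + (-348)·(-265) = 20064286; w3·w3 = (-1323)·(-1323) + 745·745 + (-348)·(-348) = 2426458
λ ≈ 20064286/2426458 = 8.26896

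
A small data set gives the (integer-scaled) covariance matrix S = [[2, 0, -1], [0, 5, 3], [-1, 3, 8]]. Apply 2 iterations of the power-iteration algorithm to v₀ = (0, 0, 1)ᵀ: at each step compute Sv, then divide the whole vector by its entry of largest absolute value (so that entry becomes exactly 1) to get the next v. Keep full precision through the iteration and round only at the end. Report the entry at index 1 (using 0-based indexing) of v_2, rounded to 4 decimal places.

0.5270

Sv0 = (-1.00000, 3.00000, 8.00000); divide by 8.00000 → v1 = (-0.12500, 0.37500, 1.00000)
Sv1 = (-1.25000, 4.87500, 9.25000); divide by 9.25000 → v2 = (-0.13514, 0.52703, 1.00000)
Requested entry of v2: 39/74 = 0.5270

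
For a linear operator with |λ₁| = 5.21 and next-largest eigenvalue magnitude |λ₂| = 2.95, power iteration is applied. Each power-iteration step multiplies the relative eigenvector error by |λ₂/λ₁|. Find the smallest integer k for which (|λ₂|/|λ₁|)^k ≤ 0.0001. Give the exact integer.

|λ₂/λ₁| = 2.95/5.21 = 0.56622
Need k ≥ ln(0.0001) / ln(0.56622) = -9.2103 / -0.5688 ≈ 16.193
Smallest integer k satisfying the bound: 17

17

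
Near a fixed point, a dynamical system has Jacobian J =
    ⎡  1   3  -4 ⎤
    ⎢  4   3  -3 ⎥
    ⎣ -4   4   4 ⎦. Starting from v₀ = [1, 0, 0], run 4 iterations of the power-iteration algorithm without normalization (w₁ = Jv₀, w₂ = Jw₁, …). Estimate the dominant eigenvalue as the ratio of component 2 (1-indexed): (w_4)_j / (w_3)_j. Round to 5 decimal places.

w1 = Jv₀ = (1·1 + 3·0 + (-4)·0; 4·1 + 3·0 + (-3)·0; (-4)·1 + 4·0 + 4·0) = (1, 4, -4)
w2 = Jw1 = (1·1 + 3·4 + (-4)·(-4); 4·1 + 3·4 + (-3)·(-4); (-4)·1 + 4·4 + 4·(-4)) = (29, 28, -4)
w3 = Jw2 = (129, 212, -20)
w4 = Jw3 = (845, 1212, 252)
Ratio at component: 1212 / 212 = 5.71698

5.71698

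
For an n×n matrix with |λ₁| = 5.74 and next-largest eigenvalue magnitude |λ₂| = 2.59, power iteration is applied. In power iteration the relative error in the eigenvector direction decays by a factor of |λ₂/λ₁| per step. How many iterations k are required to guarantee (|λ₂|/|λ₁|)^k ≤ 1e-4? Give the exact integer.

12

|λ₂/λ₁| = 2.59/5.74 = 0.45122
Need k ≥ ln(1e-4) / ln(0.45122) = -9.2103 / -0.7958 ≈ 11.574
Smallest integer k satisfying the bound: 12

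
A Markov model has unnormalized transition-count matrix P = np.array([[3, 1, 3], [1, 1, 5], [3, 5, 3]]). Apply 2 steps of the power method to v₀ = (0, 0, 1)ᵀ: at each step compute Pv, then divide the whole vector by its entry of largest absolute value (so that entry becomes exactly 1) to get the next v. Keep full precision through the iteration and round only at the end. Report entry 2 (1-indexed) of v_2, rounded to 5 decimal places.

0.53488

Pv0 = (3.000000, 5.000000, 3.000000); divide by 5.000000 → v1 = (0.600000, 1.000000, 0.600000)
Pv1 = (4.600000, 4.600000, 8.600000); divide by 8.600000 → v2 = (0.534884, 0.534884, 1.000000)
Requested entry of v2: 23/43 = 0.53488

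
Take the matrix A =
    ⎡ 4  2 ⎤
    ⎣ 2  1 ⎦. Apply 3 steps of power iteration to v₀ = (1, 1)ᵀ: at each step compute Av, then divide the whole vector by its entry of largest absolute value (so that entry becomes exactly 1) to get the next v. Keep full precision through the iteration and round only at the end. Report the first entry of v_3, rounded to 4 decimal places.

1.0000

Av0 = (6.00000, 3.00000); divide by 6.00000 → v1 = (1.00000, 0.50000)
Av1 = (5.00000, 2.50000); divide by 5.00000 → v2 = (1.00000, 0.50000)
Av2 = (5.00000, 2.50000); divide by 5.00000 → v3 = (1.00000, 0.50000)
Requested entry of v3: 150/150 = 1.0000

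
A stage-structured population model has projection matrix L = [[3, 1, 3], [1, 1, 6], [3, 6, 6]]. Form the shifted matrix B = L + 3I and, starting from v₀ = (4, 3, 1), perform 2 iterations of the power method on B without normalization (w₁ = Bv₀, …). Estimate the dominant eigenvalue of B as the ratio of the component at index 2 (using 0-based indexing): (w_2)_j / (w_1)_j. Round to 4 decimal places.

14.6923

B = L + 3I has rows (6, 1, 3); (1, 4, 6); (3, 6, 9)
w1 = Bv₀ = (30, 22, 39)
w2 = Bw1 = (319, 352, 573)
Ratio: 573/39 = 14.6923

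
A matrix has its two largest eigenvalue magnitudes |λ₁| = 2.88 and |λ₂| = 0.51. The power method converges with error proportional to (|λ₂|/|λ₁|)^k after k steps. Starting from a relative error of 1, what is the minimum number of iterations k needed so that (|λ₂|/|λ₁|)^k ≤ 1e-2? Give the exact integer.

|λ₂/λ₁| = 0.51/2.88 = 0.17708
Need k ≥ ln(1e-2) / ln(0.17708) = -4.6052 / -1.7311 ≈ 2.660
Smallest integer k satisfying the bound: 3

3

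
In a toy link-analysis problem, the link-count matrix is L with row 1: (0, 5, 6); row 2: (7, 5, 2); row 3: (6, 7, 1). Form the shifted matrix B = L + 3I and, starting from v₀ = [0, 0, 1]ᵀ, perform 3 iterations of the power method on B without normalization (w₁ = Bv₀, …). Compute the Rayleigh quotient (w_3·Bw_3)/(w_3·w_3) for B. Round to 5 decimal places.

B = L + 3I has rows (3, 5, 6); (7, 8, 2); (6, 7, 4)
w1 = Bv₀ = (3·0 + 5·0 + 6·1; 7·0 + 8·0 + 2·1; 6·0 + 7·0 + 4·1) = (6, 2, 4)
w2 = Bw1 = (3·6 + 5·2 + 6·4; 7·6 + 8·2 + 2·4; 6·6 + 7·2 + 4·4) = (52, 66, 66)
w3 = Bw2 = (882, 1024, 1038)
Bw3 = (13994, 16442, 16612)
w3·Bw3 = 46422572; w3·w3 = 2903944; μ ≈ 46422572/2903944 = 15.98604

μ ≈ 15.98604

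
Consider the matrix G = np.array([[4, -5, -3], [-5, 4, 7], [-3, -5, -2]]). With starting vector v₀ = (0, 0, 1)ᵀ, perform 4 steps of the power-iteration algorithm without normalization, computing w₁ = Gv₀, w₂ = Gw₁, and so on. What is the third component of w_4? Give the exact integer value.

-150

w1 = Gv₀ = (-3, 7, -2)
w2 = Gw1 = (-41, 29, -22)
w3 = Gw2 = (-243, 167, 22)
w4 = Gw3 = (-1873, 2037, -150)
The requested component of w4 is -150.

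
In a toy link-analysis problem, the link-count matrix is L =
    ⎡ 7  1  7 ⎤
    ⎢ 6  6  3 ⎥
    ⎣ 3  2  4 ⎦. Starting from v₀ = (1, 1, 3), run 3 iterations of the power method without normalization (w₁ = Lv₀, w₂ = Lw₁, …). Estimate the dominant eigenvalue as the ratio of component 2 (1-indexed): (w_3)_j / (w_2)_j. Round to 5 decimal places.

13.54701

w1 = Lv₀ = (29, 21, 17)
w2 = Lw1 = (343, 351, 197)
w3 = Lw2 = (4131, 4755, 2519)
Ratio at component: 4755 / 351 = 13.54701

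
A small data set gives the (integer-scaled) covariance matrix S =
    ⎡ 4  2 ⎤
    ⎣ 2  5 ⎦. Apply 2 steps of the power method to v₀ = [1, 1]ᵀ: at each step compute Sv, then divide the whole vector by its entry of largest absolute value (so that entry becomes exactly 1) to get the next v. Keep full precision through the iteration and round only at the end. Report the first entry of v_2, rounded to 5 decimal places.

0.80851

Sv0 = (6.000000, 7.000000); divide by 7.000000 → v1 = (0.857143, 1.000000)
Sv1 = (5.428571, 6.714286); divide by 6.714286 → v2 = (0.808511, 1.000000)
Requested entry of v2: 38/47 = 0.80851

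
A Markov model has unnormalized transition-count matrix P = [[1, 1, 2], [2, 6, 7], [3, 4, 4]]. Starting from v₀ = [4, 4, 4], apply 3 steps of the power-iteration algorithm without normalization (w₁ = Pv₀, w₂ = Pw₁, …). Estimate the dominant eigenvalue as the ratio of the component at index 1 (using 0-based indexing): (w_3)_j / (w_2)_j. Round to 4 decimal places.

11.1086

w1 = Pv₀ = (16, 60, 44)
w2 = Pw1 = (164, 700, 464)
w3 = Pw2 = (1792, 7776, 5148)
Ratio at component: 7776 / 700 = 11.1086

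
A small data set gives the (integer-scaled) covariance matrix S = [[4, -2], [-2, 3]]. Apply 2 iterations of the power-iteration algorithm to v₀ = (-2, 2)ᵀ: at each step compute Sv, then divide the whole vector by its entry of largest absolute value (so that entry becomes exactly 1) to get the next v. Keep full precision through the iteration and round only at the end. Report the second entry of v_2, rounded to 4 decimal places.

-0.7941

Sv0 = (-12.00000, 10.00000); divide by -12.00000 → v1 = (1.00000, -0.83333)
Sv1 = (5.66667, -4.50000); divide by 5.66667 → v2 = (1.00000, -0.79412)
Requested entry of v2: 54/-68 = -0.7941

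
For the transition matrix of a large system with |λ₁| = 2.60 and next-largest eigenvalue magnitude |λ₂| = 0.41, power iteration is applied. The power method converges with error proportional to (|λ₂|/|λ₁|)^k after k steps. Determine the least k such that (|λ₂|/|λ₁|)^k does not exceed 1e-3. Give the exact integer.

4

|λ₂/λ₁| = 0.41/2.60 = 0.15769
Need k ≥ ln(1e-3) / ln(0.15769) = -6.9078 / -1.8471 ≈ 3.740
Smallest integer k satisfying the bound: 4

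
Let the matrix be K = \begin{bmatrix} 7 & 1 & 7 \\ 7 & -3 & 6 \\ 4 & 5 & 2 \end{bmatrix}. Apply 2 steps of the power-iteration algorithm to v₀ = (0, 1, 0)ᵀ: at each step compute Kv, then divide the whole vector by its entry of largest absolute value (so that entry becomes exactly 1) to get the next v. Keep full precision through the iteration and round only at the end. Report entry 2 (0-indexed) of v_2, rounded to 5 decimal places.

-0.02174

Kv0 = (1.000000, -3.000000, 5.000000); divide by 5.000000 → v1 = (0.200000, -0.600000, 1.000000)
Kv1 = (7.800000, 9.200000, -0.200000); divide by 9.200000 → v2 = (0.847826, 1.000000, -0.021739)
Requested entry of v2: -1/46 = -0.02174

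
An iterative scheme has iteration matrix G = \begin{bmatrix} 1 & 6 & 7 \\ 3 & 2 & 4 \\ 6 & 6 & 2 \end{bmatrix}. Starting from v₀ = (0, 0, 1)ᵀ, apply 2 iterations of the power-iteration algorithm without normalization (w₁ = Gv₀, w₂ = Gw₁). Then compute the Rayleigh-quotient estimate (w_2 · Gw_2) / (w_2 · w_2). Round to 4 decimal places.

11.6226

w1 = Gv₀ = (7, 4, 2)
w2 = Gw1 = (45, 37, 70)
Gw2 = (757, 489, 632)
w2·Gw2 = 45·757 + 37·489 + 70·632 = 96398; w2·w2 = 45·45 + 37·37 + 70·70 = 8294
λ ≈ 96398/8294 = 11.6226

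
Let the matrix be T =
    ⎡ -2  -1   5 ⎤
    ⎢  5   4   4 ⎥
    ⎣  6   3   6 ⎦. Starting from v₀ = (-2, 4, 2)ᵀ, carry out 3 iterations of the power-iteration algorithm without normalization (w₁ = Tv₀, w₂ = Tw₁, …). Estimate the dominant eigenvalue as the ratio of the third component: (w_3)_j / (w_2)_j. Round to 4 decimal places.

9.5517

w1 = Tv₀ = (10, 14, 12)
w2 = Tw1 = (26, 154, 174)
w3 = Tw2 = (664, 1442, 1662)
Ratio at component: 1662 / 174 = 9.5517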